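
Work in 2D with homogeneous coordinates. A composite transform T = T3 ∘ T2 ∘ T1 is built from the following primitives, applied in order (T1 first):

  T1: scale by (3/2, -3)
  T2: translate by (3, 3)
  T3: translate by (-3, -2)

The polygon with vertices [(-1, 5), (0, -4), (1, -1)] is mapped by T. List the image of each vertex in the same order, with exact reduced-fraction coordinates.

T1 scale by (3/2, -3): (-1, 5) → (-3/2, -15); (0, -4) → (0, 12); (1, -1) → (3/2, 3)
T2 translate by (3, 3): (-3/2, -15) → (3/2, -12); (0, 12) → (3, 15); (3/2, 3) → (9/2, 6)
T3 translate by (-3, -2): (3/2, -12) → (-3/2, -14); (3, 15) → (0, 13); (9/2, 6) → (3/2, 4)

image vertices: (-3/2, -14), (0, 13), (3/2, 4)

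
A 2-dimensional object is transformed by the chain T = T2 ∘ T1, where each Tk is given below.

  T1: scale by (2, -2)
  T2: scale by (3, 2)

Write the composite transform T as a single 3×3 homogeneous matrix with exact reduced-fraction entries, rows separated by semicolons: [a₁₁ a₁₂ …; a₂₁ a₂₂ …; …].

T1 = [2 0 0; 0 -2 0; 0 0 1]
T2·T1 = [6 0 0; 0 -4 0; 0 0 1]

T = [6 0 0; 0 -4 0; 0 0 1]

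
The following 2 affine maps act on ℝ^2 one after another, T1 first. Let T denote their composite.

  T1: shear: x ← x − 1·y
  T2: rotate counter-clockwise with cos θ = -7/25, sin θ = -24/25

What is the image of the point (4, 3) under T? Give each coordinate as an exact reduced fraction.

T1 shear: x ← x − 1·y: (4, 3) → (1, 3)
T2 rotate counter-clockwise with cos θ = -7/25, sin θ = -24/25: (1, 3) → (13/5, -9/5)

T(p) = (13/5, -9/5)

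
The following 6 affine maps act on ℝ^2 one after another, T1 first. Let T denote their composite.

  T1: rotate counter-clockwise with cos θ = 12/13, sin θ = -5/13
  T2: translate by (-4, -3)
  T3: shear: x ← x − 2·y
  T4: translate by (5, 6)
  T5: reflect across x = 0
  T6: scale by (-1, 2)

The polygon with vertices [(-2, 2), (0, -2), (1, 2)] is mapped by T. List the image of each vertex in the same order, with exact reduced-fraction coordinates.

T1 rotate counter-clockwise with cos θ = 12/13, sin θ = -5/13: (-2, 2) → (-14/13, 34/13); (0, -2) → (-10/13, -24/13); (1, 2) → (22/13, 19/13)
T2 translate by (-4, -3): (-14/13, 34/13) → (-66/13, -5/13); (-10/13, -24/13) → (-62/13, -63/13); (22/13, 19/13) → (-30/13, -20/13)
T3 shear: x ← x − 2·y: (-66/13, -5/13) → (-56/13, -5/13); (-62/13, -63/13) → (64/13, -63/13); (-30/13, -20/13) → (10/13, -20/13)
T4 translate by (5, 6): (-56/13, -5/13) → (9/13, 73/13); (64/13, -63/13) → (129/13, 15/13); (10/13, -20/13) → (75/13, 58/13)
T5 reflect across x = 0: (9/13, 73/13) → (-9/13, 73/13); (129/13, 15/13) → (-129/13, 15/13); (75/13, 58/13) → (-75/13, 58/13)
T6 scale by (-1, 2): (-9/13, 73/13) → (9/13, 146/13); (-129/13, 15/13) → (129/13, 30/13); (-75/13, 58/13) → (75/13, 116/13)

image vertices: (9/13, 146/13), (129/13, 30/13), (75/13, 116/13)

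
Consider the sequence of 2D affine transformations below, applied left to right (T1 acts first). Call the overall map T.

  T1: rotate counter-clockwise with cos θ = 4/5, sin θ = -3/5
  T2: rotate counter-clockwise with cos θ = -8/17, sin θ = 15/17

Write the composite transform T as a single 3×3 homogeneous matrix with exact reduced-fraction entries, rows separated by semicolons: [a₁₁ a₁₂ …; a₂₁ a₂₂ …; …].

T = [13/85 -84/85 0; 84/85 13/85 0; 0 0 1]

T1 = [4/5 3/5 0; -3/5 4/5 0; 0 0 1]
T2·T1 = [13/85 -84/85 0; 84/85 13/85 0; 0 0 1]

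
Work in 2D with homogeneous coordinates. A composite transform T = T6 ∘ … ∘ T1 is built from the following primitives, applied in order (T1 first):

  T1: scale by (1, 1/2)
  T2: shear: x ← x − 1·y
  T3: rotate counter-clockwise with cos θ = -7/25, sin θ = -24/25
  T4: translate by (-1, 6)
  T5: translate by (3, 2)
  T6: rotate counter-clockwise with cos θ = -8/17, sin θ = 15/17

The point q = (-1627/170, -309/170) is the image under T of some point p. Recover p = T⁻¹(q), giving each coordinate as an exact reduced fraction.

p = (-1, 1)

T1 = [1 0 0; 0 1/2 0; 0 0 1]
T2·T1 = [1 -1/2 0; 0 1/2 0; 0 0 1]
T3·…·T1 = [-7/25 31/50 0; -24/25 17/50 0; 0 0 1]
T4·…·T1 = [-7/25 31/50 -1; -24/25 17/50 6; 0 0 1]
T5·…·T1 = [-7/25 31/50 2; -24/25 17/50 8; 0 0 1]
T6·…·T1 = [416/425 -503/850 -8; 87/425 329/850 -2; 0 0 1]
det M = 1/2; M⁻¹ = [329/425 503/425 214/25; -174/425 832/425 16/25; 0 0 1]
M⁻¹ · (-1627/170, -309/170)ᵀ = (-1, 1)ᵀ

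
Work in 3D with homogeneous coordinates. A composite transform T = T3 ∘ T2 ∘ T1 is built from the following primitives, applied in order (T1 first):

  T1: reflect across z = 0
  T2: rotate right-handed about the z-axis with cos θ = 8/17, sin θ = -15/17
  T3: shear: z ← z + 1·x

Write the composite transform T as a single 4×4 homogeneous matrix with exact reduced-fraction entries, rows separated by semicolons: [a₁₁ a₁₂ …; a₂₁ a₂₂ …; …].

T1 = [1 0 0 0; 0 1 0 0; 0 0 -1 0; 0 0 0 1]
T2·T1 = [8/17 15/17 0 0; -15/17 8/17 0 0; 0 0 -1 0; 0 0 0 1]
T3·…·T1 = [8/17 15/17 0 0; -15/17 8/17 0 0; 8/17 15/17 -1 0; 0 0 0 1]

T = [8/17 15/17 0 0; -15/17 8/17 0 0; 8/17 15/17 -1 0; 0 0 0 1]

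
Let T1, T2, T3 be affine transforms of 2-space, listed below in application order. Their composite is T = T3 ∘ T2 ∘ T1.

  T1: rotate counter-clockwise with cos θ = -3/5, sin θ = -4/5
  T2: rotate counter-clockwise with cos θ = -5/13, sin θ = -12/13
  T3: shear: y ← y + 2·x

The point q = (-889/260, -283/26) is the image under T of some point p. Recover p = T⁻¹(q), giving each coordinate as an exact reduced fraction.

T1 = [-3/5 4/5 0; -4/5 -3/5 0; 0 0 1]
T2·T1 = [-33/65 -56/65 0; 56/65 -33/65 0; 0 0 1]
T3·…·T1 = [-33/65 -56/65 0; -2/13 -29/13 0; 0 0 1]
det M = 1; M⁻¹ = [-29/13 56/65 0; 2/13 -33/65 0; 0 0 1]
M⁻¹ · (-889/260, -283/26)ᵀ = (-7/4, 5)ᵀ

p = (-7/4, 5)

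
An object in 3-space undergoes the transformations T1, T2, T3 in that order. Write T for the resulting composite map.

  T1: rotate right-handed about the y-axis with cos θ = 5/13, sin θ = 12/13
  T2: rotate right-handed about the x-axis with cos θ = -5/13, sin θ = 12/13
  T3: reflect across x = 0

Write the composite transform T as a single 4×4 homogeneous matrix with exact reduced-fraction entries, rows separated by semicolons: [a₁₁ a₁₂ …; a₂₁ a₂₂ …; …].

T = [-5/13 0 -12/13 0; 144/169 -5/13 -60/169 0; 60/169 12/13 -25/169 0; 0 0 0 1]

T1 = [5/13 0 12/13 0; 0 1 0 0; -12/13 0 5/13 0; 0 0 0 1]
T2·T1 = [5/13 0 12/13 0; 144/169 -5/13 -60/169 0; 60/169 12/13 -25/169 0; 0 0 0 1]
T3·…·T1 = [-5/13 0 -12/13 0; 144/169 -5/13 -60/169 0; 60/169 12/13 -25/169 0; 0 0 0 1]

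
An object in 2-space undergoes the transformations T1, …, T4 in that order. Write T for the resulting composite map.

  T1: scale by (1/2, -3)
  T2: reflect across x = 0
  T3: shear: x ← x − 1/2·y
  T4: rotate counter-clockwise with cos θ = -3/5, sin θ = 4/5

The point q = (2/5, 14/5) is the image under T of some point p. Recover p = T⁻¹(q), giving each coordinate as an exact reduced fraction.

p = (-2, 2/3)

T1 = [1/2 0 0; 0 -3 0; 0 0 1]
T2·T1 = [-1/2 0 0; 0 -3 0; 0 0 1]
T3·…·T1 = [-1/2 3/2 0; 0 -3 0; 0 0 1]
T4·…·T1 = [3/10 3/2 0; -2/5 3 0; 0 0 1]
det M = 3/2; M⁻¹ = [2 -1 0; 4/15 1/5 0; 0 0 1]
M⁻¹ · (2/5, 14/5)ᵀ = (-2, 2/3)ᵀ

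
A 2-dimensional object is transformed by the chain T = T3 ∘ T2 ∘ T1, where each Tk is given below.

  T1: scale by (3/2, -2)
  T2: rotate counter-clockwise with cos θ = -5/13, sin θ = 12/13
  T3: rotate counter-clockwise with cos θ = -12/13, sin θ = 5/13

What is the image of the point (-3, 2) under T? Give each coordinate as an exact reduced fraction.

T(p) = (-4, 9/2)

T1 scale by (3/2, -2): (-3, 2) → (-9/2, -4)
T2 rotate counter-clockwise with cos θ = -5/13, sin θ = 12/13: (-9/2, -4) → (141/26, -34/13)
T3 rotate counter-clockwise with cos θ = -12/13, sin θ = 5/13: (141/26, -34/13) → (-4, 9/2)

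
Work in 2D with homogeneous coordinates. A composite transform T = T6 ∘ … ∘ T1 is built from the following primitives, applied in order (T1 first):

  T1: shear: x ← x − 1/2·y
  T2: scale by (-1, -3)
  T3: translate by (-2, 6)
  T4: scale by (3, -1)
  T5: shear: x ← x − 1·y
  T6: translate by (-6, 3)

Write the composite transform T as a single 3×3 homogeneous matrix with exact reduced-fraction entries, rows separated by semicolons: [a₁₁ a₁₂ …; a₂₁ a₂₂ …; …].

T1 = [1 -1/2 0; 0 1 0; 0 0 1]
T2·T1 = [-1 1/2 0; 0 -3 0; 0 0 1]
T3·…·T1 = [-1 1/2 -2; 0 -3 6; 0 0 1]
T4·…·T1 = [-3 3/2 -6; 0 3 -6; 0 0 1]
T5·…·T1 = [-3 -3/2 0; 0 3 -6; 0 0 1]
T6·…·T1 = [-3 -3/2 -6; 0 3 -3; 0 0 1]

T = [-3 -3/2 -6; 0 3 -3; 0 0 1]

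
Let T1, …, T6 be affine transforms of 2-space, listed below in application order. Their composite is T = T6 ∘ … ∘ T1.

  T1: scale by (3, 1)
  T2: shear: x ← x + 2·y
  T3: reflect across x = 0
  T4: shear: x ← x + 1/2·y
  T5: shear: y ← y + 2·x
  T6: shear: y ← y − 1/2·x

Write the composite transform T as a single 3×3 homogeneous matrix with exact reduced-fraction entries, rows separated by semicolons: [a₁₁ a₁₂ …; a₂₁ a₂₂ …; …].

T = [-3 -3/2 0; -9/2 -5/4 0; 0 0 1]

T1 = [3 0 0; 0 1 0; 0 0 1]
T2·T1 = [3 2 0; 0 1 0; 0 0 1]
T3·…·T1 = [-3 -2 0; 0 1 0; 0 0 1]
T4·…·T1 = [-3 -3/2 0; 0 1 0; 0 0 1]
T5·…·T1 = [-3 -3/2 0; -6 -2 0; 0 0 1]
T6·…·T1 = [-3 -3/2 0; -9/2 -5/4 0; 0 0 1]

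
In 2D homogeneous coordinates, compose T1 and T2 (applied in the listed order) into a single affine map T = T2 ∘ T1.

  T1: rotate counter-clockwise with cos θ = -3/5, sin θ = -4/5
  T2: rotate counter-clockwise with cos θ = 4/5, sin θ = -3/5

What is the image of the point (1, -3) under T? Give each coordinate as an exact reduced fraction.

T(p) = (-9/5, 13/5)

T1 rotate counter-clockwise with cos θ = -3/5, sin θ = -4/5: (1, -3) → (-3, 1)
T2 rotate counter-clockwise with cos θ = 4/5, sin θ = -3/5: (-3, 1) → (-9/5, 13/5)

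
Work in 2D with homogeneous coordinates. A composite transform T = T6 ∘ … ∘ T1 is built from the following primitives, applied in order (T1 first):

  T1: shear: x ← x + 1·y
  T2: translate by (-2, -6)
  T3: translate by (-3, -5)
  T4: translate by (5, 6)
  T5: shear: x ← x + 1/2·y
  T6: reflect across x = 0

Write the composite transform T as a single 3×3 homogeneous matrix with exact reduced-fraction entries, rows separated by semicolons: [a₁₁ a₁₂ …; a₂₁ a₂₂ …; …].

T = [-1 -3/2 5/2; 0 1 -5; 0 0 1]

T1 = [1 1 0; 0 1 0; 0 0 1]
T2·T1 = [1 1 -2; 0 1 -6; 0 0 1]
T3·…·T1 = [1 1 -5; 0 1 -11; 0 0 1]
T4·…·T1 = [1 1 0; 0 1 -5; 0 0 1]
T5·…·T1 = [1 3/2 -5/2; 0 1 -5; 0 0 1]
T6·…·T1 = [-1 -3/2 5/2; 0 1 -5; 0 0 1]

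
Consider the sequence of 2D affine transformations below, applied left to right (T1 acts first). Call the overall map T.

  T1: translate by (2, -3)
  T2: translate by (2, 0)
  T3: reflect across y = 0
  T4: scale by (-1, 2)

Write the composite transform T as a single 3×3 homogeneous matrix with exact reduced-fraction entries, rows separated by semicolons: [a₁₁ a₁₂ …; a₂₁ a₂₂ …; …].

T1 = [1 0 2; 0 1 -3; 0 0 1]
T2·T1 = [1 0 4; 0 1 -3; 0 0 1]
T3·…·T1 = [1 0 4; 0 -1 3; 0 0 1]
T4·…·T1 = [-1 0 -4; 0 -2 6; 0 0 1]

T = [-1 0 -4; 0 -2 6; 0 0 1]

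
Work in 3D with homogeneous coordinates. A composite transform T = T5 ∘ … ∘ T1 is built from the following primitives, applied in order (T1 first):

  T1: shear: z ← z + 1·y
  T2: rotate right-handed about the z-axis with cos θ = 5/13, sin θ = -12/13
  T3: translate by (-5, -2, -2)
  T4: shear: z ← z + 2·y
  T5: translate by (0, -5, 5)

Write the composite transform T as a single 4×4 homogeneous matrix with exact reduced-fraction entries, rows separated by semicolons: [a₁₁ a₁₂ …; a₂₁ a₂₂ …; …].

T1 = [1 0 0 0; 0 1 0 0; 0 1 1 0; 0 0 0 1]
T2·T1 = [5/13 12/13 0 0; -12/13 5/13 0 0; 0 1 1 0; 0 0 0 1]
T3·…·T1 = [5/13 12/13 0 -5; -12/13 5/13 0 -2; 0 1 1 -2; 0 0 0 1]
T4·…·T1 = [5/13 12/13 0 -5; -12/13 5/13 0 -2; -24/13 23/13 1 -6; 0 0 0 1]
T5·…·T1 = [5/13 12/13 0 -5; -12/13 5/13 0 -7; -24/13 23/13 1 -1; 0 0 0 1]

T = [5/13 12/13 0 -5; -12/13 5/13 0 -7; -24/13 23/13 1 -1; 0 0 0 1]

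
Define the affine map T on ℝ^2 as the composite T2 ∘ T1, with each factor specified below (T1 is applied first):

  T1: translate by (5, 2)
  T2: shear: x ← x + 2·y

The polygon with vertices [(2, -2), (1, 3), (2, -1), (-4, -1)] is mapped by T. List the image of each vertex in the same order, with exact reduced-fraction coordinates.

image vertices: (7, 0), (16, 5), (9, 1), (3, 1)

T1 translate by (5, 2): (2, -2) → (7, 0); (1, 3) → (6, 5); (2, -1) → (7, 1); (-4, -1) → (1, 1)
T2 shear: x ← x + 2·y: (7, 0) → (7, 0); (6, 5) → (16, 5); (7, 1) → (9, 1); (1, 1) → (3, 1)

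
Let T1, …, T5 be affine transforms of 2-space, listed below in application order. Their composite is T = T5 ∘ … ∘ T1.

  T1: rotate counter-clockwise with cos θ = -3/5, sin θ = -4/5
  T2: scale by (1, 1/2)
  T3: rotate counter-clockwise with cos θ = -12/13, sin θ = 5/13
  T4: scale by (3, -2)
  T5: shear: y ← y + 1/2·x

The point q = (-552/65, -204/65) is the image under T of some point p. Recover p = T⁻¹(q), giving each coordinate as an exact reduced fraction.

p = (-4, 0)

T1 = [-3/5 4/5 0; -4/5 -3/5 0; 0 0 1]
T2·T1 = [-3/5 4/5 0; -2/5 -3/10 0; 0 0 1]
T3·…·T1 = [46/65 -81/130 0; 9/65 38/65 0; 0 0 1]
T4·…·T1 = [138/65 -243/130 0; -18/65 -76/65 0; 0 0 1]
T5·…·T1 = [138/65 -243/130 0; 51/65 -547/260 0; 0 0 1]
det M = -3; M⁻¹ = [547/780 -81/130 0; 17/65 -46/65 0; 0 0 1]
M⁻¹ · (-552/65, -204/65)ᵀ = (-4, 0)ᵀ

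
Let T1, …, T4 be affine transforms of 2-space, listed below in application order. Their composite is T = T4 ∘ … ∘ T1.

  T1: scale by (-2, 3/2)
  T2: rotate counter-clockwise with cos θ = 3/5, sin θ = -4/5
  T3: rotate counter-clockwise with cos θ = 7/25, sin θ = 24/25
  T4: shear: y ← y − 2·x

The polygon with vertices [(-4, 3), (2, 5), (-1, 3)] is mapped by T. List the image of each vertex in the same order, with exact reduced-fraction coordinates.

T1 scale by (-2, 3/2): (-4, 3) → (8, 9/2); (2, 5) → (-4, 15/2); (-1, 3) → (2, 9/2)
T2 rotate counter-clockwise with cos θ = 3/5, sin θ = -4/5: (8, 9/2) → (42/5, -37/10); (-4, 15/2) → (18/5, 77/10); (2, 9/2) → (24/5, 11/10)
T3 rotate counter-clockwise with cos θ = 7/25, sin θ = 24/25: (42/5, -37/10) → (738/125, 1757/250); (18/5, 77/10) → (-798/125, 1403/250); (24/5, 11/10) → (36/125, 1229/250)
T4 shear: y ← y − 2·x: (738/125, 1757/250) → (738/125, -239/50); (-798/125, 1403/250) → (-798/125, 919/50); (36/125, 1229/250) → (36/125, 217/50)

image vertices: (738/125, -239/50), (-798/125, 919/50), (36/125, 217/50)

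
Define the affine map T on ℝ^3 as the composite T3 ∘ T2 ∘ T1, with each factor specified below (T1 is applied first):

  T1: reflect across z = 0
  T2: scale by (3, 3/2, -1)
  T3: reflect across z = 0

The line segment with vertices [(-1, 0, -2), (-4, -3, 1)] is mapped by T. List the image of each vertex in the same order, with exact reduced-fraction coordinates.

image vertices: (-3, 0, 2), (-12, -9/2, -1)

T1 reflect across z = 0: (-1, 0, -2) → (-1, 0, 2); (-4, -3, 1) → (-4, -3, -1)
T2 scale by (3, 3/2, -1): (-1, 0, 2) → (-3, 0, -2); (-4, -3, -1) → (-12, -9/2, 1)
T3 reflect across z = 0: (-3, 0, -2) → (-3, 0, 2); (-12, -9/2, 1) → (-12, -9/2, -1)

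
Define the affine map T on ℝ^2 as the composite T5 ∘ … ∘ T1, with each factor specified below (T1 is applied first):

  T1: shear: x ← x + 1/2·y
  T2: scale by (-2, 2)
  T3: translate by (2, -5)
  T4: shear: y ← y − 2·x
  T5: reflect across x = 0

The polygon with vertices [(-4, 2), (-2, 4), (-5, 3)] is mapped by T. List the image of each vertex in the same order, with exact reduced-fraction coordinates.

image vertices: (-8, -17), (-2, -1), (-9, -17)

T1 shear: x ← x + 1/2·y: (-4, 2) → (-3, 2); (-2, 4) → (0, 4); (-5, 3) → (-7/2, 3)
T2 scale by (-2, 2): (-3, 2) → (6, 4); (0, 4) → (0, 8); (-7/2, 3) → (7, 6)
T3 translate by (2, -5): (6, 4) → (8, -1); (0, 8) → (2, 3); (7, 6) → (9, 1)
T4 shear: y ← y − 2·x: (8, -1) → (8, -17); (2, 3) → (2, -1); (9, 1) → (9, -17)
T5 reflect across x = 0: (8, -17) → (-8, -17); (2, -1) → (-2, -1); (9, -17) → (-9, -17)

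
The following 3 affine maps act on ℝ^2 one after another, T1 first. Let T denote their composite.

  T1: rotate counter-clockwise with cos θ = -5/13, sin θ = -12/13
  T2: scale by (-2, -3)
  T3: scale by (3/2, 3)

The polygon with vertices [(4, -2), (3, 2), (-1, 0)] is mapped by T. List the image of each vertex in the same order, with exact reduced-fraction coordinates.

image vertices: (132/13, 342/13), (-27/13, 414/13), (-15/13, -108/13)

T1 rotate counter-clockwise with cos θ = -5/13, sin θ = -12/13: (4, -2) → (-44/13, -38/13); (3, 2) → (9/13, -46/13); (-1, 0) → (5/13, 12/13)
T2 scale by (-2, -3): (-44/13, -38/13) → (88/13, 114/13); (9/13, -46/13) → (-18/13, 138/13); (5/13, 12/13) → (-10/13, -36/13)
T3 scale by (3/2, 3): (88/13, 114/13) → (132/13, 342/13); (-18/13, 138/13) → (-27/13, 414/13); (-10/13, -36/13) → (-15/13, -108/13)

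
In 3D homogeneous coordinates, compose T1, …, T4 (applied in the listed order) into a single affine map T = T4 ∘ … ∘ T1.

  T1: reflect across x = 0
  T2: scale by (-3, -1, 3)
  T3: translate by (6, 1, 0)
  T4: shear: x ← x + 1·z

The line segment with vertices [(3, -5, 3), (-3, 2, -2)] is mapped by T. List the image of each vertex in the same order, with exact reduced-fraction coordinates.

image vertices: (24, 6, 9), (-9, -1, -6)

T1 reflect across x = 0: (3, -5, 3) → (-3, -5, 3); (-3, 2, -2) → (3, 2, -2)
T2 scale by (-3, -1, 3): (-3, -5, 3) → (9, 5, 9); (3, 2, -2) → (-9, -2, -6)
T3 translate by (6, 1, 0): (9, 5, 9) → (15, 6, 9); (-9, -2, -6) → (-3, -1, -6)
T4 shear: x ← x + 1·z: (15, 6, 9) → (24, 6, 9); (-3, -1, -6) → (-9, -1, -6)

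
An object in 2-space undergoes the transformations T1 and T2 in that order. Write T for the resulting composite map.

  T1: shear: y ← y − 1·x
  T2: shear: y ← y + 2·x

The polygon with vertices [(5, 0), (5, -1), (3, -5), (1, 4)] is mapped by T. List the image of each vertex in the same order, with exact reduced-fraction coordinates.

image vertices: (5, 5), (5, 4), (3, -2), (1, 5)

T1 shear: y ← y − 1·x: (5, 0) → (5, -5); (5, -1) → (5, -6); (3, -5) → (3, -8); (1, 4) → (1, 3)
T2 shear: y ← y + 2·x: (5, -5) → (5, 5); (5, -6) → (5, 4); (3, -8) → (3, -2); (1, 3) → (1, 5)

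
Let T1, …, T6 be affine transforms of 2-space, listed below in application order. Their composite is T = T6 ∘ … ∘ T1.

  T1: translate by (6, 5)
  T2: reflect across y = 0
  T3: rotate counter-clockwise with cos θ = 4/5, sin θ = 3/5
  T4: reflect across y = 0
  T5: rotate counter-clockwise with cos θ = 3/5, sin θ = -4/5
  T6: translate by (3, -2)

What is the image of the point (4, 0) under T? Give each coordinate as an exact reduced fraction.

T(p) = (8, -12)

T1 translate by (6, 5): (4, 0) → (10, 5)
T2 reflect across y = 0: (10, 5) → (10, -5)
T3 rotate counter-clockwise with cos θ = 4/5, sin θ = 3/5: (10, -5) → (11, 2)
T4 reflect across y = 0: (11, 2) → (11, -2)
T5 rotate counter-clockwise with cos θ = 3/5, sin θ = -4/5: (11, -2) → (5, -10)
T6 translate by (3, -2): (5, -10) → (8, -12)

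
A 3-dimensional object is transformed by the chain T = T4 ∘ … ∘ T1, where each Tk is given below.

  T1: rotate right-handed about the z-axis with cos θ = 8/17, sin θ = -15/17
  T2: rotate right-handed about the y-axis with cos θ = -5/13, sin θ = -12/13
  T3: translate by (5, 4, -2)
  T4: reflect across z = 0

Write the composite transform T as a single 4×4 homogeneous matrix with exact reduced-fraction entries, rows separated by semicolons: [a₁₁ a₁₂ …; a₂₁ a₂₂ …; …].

T1 = [8/17 15/17 0 0; -15/17 8/17 0 0; 0 0 1 0; 0 0 0 1]
T2·T1 = [-40/221 -75/221 -12/13 0; -15/17 8/17 0 0; 96/221 180/221 -5/13 0; 0 0 0 1]
T3·…·T1 = [-40/221 -75/221 -12/13 5; -15/17 8/17 0 4; 96/221 180/221 -5/13 -2; 0 0 0 1]
T4·…·T1 = [-40/221 -75/221 -12/13 5; -15/17 8/17 0 4; -96/221 -180/221 5/13 2; 0 0 0 1]

T = [-40/221 -75/221 -12/13 5; -15/17 8/17 0 4; -96/221 -180/221 5/13 2; 0 0 0 1]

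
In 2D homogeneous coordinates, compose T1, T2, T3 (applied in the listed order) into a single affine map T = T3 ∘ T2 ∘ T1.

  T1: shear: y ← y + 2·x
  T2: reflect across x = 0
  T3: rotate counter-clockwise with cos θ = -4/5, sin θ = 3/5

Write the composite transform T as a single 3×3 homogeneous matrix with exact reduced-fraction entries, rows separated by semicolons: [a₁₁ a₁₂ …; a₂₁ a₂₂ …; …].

T1 = [1 0 0; 2 1 0; 0 0 1]
T2·T1 = [-1 0 0; 2 1 0; 0 0 1]
T3·…·T1 = [-2/5 -3/5 0; -11/5 -4/5 0; 0 0 1]

T = [-2/5 -3/5 0; -11/5 -4/5 0; 0 0 1]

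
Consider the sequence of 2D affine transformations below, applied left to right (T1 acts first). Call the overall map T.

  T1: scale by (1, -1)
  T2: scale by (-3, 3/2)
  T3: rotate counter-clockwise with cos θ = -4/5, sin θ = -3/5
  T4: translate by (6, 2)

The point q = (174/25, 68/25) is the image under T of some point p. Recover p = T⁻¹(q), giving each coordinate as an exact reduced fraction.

T1 = [1 0 0; 0 -1 0; 0 0 1]
T2·T1 = [-3 0 0; 0 -3/2 0; 0 0 1]
T3·…·T1 = [12/5 -9/10 0; 9/5 6/5 0; 0 0 1]
T4·…·T1 = [12/5 -9/10 6; 9/5 6/5 2; 0 0 1]
det M = 9/2; M⁻¹ = [4/15 1/5 -2; -2/5 8/15 4/3; 0 0 1]
M⁻¹ · (174/25, 68/25)ᵀ = (2/5, 0)ᵀ

p = (2/5, 0)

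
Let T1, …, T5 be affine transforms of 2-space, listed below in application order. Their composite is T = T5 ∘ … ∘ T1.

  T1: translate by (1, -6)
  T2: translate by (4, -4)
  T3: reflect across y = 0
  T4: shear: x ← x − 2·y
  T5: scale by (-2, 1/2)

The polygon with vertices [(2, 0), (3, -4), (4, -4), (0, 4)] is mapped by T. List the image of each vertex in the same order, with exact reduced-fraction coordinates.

image vertices: (26, 5), (40, 7), (38, 7), (14, 3)

T1 translate by (1, -6): (2, 0) → (3, -6); (3, -4) → (4, -10); (4, -4) → (5, -10); (0, 4) → (1, -2)
T2 translate by (4, -4): (3, -6) → (7, -10); (4, -10) → (8, -14); (5, -10) → (9, -14); (1, -2) → (5, -6)
T3 reflect across y = 0: (7, -10) → (7, 10); (8, -14) → (8, 14); (9, -14) → (9, 14); (5, -6) → (5, 6)
T4 shear: x ← x − 2·y: (7, 10) → (-13, 10); (8, 14) → (-20, 14); (9, 14) → (-19, 14); (5, 6) → (-7, 6)
T5 scale by (-2, 1/2): (-13, 10) → (26, 5); (-20, 14) → (40, 7); (-19, 14) → (38, 7); (-7, 6) → (14, 3)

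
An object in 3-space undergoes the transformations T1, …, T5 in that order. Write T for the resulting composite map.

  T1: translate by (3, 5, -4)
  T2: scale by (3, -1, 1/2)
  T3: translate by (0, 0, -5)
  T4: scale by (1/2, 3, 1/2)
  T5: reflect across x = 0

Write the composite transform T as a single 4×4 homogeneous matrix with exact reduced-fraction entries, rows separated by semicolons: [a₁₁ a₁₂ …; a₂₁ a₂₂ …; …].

T1 = [1 0 0 3; 0 1 0 5; 0 0 1 -4; 0 0 0 1]
T2·T1 = [3 0 0 9; 0 -1 0 -5; 0 0 1/2 -2; 0 0 0 1]
T3·…·T1 = [3 0 0 9; 0 -1 0 -5; 0 0 1/2 -7; 0 0 0 1]
T4·…·T1 = [3/2 0 0 9/2; 0 -3 0 -15; 0 0 1/4 -7/2; 0 0 0 1]
T5·…·T1 = [-3/2 0 0 -9/2; 0 -3 0 -15; 0 0 1/4 -7/2; 0 0 0 1]

T = [-3/2 0 0 -9/2; 0 -3 0 -15; 0 0 1/4 -7/2; 0 0 0 1]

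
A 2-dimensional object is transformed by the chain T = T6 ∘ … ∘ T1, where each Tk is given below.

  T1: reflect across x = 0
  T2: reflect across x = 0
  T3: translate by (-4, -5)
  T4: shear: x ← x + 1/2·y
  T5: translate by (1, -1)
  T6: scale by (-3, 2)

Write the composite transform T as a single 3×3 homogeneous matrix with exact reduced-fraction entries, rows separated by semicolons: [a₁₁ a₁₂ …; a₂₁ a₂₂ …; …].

T1 = [-1 0 0; 0 1 0; 0 0 1]
T2·T1 = [1 0 0; 0 1 0; 0 0 1]
T3·…·T1 = [1 0 -4; 0 1 -5; 0 0 1]
T4·…·T1 = [1 1/2 -13/2; 0 1 -5; 0 0 1]
T5·…·T1 = [1 1/2 -11/2; 0 1 -6; 0 0 1]
T6·…·T1 = [-3 -3/2 33/2; 0 2 -12; 0 0 1]

T = [-3 -3/2 33/2; 0 2 -12; 0 0 1]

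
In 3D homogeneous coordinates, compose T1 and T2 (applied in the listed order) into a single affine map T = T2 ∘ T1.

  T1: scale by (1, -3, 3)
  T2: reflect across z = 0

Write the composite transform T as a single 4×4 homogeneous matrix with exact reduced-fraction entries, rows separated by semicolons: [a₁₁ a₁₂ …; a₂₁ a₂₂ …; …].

T = [1 0 0 0; 0 -3 0 0; 0 0 -3 0; 0 0 0 1]

T1 = [1 0 0 0; 0 -3 0 0; 0 0 3 0; 0 0 0 1]
T2·T1 = [1 0 0 0; 0 -3 0 0; 0 0 -3 0; 0 0 0 1]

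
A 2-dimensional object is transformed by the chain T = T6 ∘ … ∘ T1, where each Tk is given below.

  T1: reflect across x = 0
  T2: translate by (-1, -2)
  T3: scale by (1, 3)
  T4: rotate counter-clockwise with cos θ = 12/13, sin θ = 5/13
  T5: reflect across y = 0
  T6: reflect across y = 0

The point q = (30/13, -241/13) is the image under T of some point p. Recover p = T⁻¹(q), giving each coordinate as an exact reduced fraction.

T1 = [-1 0 0; 0 1 0; 0 0 1]
T2·T1 = [-1 0 -1; 0 1 -2; 0 0 1]
T3·…·T1 = [-1 0 -1; 0 3 -6; 0 0 1]
T4·…·T1 = [-12/13 -15/13 18/13; -5/13 36/13 -77/13; 0 0 1]
T5·…·T1 = [-12/13 -15/13 18/13; 5/13 -36/13 77/13; 0 0 1]
T6·…·T1 = [-12/13 -15/13 18/13; -5/13 36/13 -77/13; 0 0 1]
det M = -3; M⁻¹ = [-12/13 -5/13 -1; -5/39 4/13 2; 0 0 1]
M⁻¹ · (30/13, -241/13)ᵀ = (4, -4)ᵀ

p = (4, -4)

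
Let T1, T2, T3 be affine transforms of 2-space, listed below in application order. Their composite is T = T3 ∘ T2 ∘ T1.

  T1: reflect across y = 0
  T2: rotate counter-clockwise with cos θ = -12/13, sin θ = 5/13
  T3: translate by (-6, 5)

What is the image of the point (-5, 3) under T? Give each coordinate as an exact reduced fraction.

T1 reflect across y = 0: (-5, 3) → (-5, -3)
T2 rotate counter-clockwise with cos θ = -12/13, sin θ = 5/13: (-5, -3) → (75/13, 11/13)
T3 translate by (-6, 5): (75/13, 11/13) → (-3/13, 76/13)

T(p) = (-3/13, 76/13)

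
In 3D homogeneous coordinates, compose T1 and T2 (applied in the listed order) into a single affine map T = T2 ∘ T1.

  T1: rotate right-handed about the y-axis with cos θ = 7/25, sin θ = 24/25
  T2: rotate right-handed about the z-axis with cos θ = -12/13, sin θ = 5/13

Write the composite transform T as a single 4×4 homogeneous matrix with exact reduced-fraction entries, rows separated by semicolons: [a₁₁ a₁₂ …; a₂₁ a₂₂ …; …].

T1 = [7/25 0 24/25 0; 0 1 0 0; -24/25 0 7/25 0; 0 0 0 1]
T2·T1 = [-84/325 -5/13 -288/325 0; 7/65 -12/13 24/65 0; -24/25 0 7/25 0; 0 0 0 1]

T = [-84/325 -5/13 -288/325 0; 7/65 -12/13 24/65 0; -24/25 0 7/25 0; 0 0 0 1]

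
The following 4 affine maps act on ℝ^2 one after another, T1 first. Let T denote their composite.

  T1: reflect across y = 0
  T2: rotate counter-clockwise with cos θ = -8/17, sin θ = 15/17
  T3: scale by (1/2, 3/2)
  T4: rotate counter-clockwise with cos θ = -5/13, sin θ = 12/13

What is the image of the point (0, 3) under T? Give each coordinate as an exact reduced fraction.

T(p) = (-1089/442, 90/221)

T1 reflect across y = 0: (0, 3) → (0, -3)
T2 rotate counter-clockwise with cos θ = -8/17, sin θ = 15/17: (0, -3) → (45/17, 24/17)
T3 scale by (1/2, 3/2): (45/17, 24/17) → (45/34, 36/17)
T4 rotate counter-clockwise with cos θ = -5/13, sin θ = 12/13: (45/34, 36/17) → (-1089/442, 90/221)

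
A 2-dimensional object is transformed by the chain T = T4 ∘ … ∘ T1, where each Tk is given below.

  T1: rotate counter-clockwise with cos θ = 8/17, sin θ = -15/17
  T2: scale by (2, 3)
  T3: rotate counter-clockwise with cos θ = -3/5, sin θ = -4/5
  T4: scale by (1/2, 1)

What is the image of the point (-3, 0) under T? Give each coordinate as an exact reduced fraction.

T1 rotate counter-clockwise with cos θ = 8/17, sin θ = -15/17: (-3, 0) → (-24/17, 45/17)
T2 scale by (2, 3): (-24/17, 45/17) → (-48/17, 135/17)
T3 rotate counter-clockwise with cos θ = -3/5, sin θ = -4/5: (-48/17, 135/17) → (684/85, -213/85)
T4 scale by (1/2, 1): (684/85, -213/85) → (342/85, -213/85)

T(p) = (342/85, -213/85)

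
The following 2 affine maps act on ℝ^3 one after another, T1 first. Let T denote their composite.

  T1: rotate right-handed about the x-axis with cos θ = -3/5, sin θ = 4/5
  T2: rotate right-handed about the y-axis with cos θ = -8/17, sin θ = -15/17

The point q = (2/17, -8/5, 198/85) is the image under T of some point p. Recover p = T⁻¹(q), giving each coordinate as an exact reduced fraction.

p = (2, 0, 2)

T1 = [1 0 0 0; 0 -3/5 -4/5 0; 0 4/5 -3/5 0; 0 0 0 1]
T2·T1 = [-8/17 -12/17 9/17 0; 0 -3/5 -4/5 0; 15/17 -32/85 24/85 0; 0 0 0 1]
det M = 1; M⁻¹ = [-8/17 0 15/17 0; -12/17 -3/5 -32/85 0; 9/17 -4/5 24/85 0; 0 0 0 1]
M⁻¹ · (2/17, -8/5, 198/85)ᵀ = (2, 0, 2)ᵀ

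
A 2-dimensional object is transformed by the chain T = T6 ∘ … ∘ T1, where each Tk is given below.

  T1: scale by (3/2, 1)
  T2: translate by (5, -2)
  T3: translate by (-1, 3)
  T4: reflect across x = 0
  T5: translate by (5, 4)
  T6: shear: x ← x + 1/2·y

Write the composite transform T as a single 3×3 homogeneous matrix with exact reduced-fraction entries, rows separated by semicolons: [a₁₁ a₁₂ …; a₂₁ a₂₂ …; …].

T1 = [3/2 0 0; 0 1 0; 0 0 1]
T2·T1 = [3/2 0 5; 0 1 -2; 0 0 1]
T3·…·T1 = [3/2 0 4; 0 1 1; 0 0 1]
T4·…·T1 = [-3/2 0 -4; 0 1 1; 0 0 1]
T5·…·T1 = [-3/2 0 1; 0 1 5; 0 0 1]
T6·…·T1 = [-3/2 1/2 7/2; 0 1 5; 0 0 1]

T = [-3/2 1/2 7/2; 0 1 5; 0 0 1]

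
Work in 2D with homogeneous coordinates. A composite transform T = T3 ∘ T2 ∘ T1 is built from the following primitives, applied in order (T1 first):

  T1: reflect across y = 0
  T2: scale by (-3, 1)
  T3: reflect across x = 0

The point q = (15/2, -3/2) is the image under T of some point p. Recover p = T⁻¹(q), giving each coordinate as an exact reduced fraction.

p = (5/2, 3/2)

T1 = [1 0 0; 0 -1 0; 0 0 1]
T2·T1 = [-3 0 0; 0 -1 0; 0 0 1]
T3·…·T1 = [3 0 0; 0 -1 0; 0 0 1]
det M = -3; M⁻¹ = [1/3 0 0; 0 -1 0; 0 0 1]
M⁻¹ · (15/2, -3/2)ᵀ = (5/2, 3/2)ᵀ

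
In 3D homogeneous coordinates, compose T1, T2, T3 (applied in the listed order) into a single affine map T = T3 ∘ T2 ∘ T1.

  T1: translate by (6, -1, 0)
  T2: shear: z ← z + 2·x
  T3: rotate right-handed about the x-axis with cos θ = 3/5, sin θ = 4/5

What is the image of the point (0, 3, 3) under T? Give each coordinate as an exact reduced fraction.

T(p) = (6, -54/5, 53/5)

T1 translate by (6, -1, 0): (0, 3, 3) → (6, 2, 3)
T2 shear: z ← z + 2·x: (6, 2, 3) → (6, 2, 15)
T3 rotate right-handed about the x-axis with cos θ = 3/5, sin θ = 4/5: (6, 2, 15) → (6, -54/5, 53/5)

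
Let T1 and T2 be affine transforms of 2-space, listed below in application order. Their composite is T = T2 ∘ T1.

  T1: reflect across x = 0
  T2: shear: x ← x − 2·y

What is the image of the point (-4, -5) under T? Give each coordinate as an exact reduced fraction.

T1 reflect across x = 0: (-4, -5) → (4, -5)
T2 shear: x ← x − 2·y: (4, -5) → (14, -5)

T(p) = (14, -5)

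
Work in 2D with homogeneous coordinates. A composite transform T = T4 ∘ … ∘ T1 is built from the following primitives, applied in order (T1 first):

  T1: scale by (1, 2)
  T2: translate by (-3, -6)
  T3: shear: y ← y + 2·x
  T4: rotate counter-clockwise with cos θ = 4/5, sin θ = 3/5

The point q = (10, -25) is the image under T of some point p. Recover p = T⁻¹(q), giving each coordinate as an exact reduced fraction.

T1 = [1 0 0; 0 2 0; 0 0 1]
T2·T1 = [1 0 -3; 0 2 -6; 0 0 1]
T3·…·T1 = [1 0 -3; 2 2 -12; 0 0 1]
T4·…·T1 = [-2/5 -6/5 24/5; 11/5 8/5 -57/5; 0 0 1]
det M = 2; M⁻¹ = [4/5 3/5 3; -11/10 -1/5 3; 0 0 1]
M⁻¹ · (10, -25)ᵀ = (-4, -3)ᵀ

p = (-4, -3)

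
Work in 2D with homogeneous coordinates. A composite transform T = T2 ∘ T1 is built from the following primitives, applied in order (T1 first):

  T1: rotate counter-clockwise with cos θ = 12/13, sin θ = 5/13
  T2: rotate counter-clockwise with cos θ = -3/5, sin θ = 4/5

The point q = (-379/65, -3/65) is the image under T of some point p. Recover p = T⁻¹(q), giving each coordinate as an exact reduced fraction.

T1 = [12/13 -5/13 0; 5/13 12/13 0; 0 0 1]
T2·T1 = [-56/65 -33/65 0; 33/65 -56/65 0; 0 0 1]
det M = 1; M⁻¹ = [-56/65 33/65 0; -33/65 -56/65 0; 0 0 1]
M⁻¹ · (-379/65, -3/65)ᵀ = (5, 3)ᵀ

p = (5, 3)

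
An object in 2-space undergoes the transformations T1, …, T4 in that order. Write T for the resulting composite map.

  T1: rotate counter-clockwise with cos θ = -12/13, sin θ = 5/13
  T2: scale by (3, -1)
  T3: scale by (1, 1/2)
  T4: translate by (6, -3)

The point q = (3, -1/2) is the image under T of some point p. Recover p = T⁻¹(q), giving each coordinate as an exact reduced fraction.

T1 = [-12/13 -5/13 0; 5/13 -12/13 0; 0 0 1]
T2·T1 = [-36/13 -15/13 0; -5/13 12/13 0; 0 0 1]
T3·…·T1 = [-36/13 -15/13 0; -5/26 6/13 0; 0 0 1]
T4·…·T1 = [-36/13 -15/13 6; -5/26 6/13 -3; 0 0 1]
det M = -3/2; M⁻¹ = [-4/13 -10/13 -6/13; -5/39 24/13 82/13; 0 0 1]
M⁻¹ · (3, -1/2)ᵀ = (-1, 5)ᵀ

p = (-1, 5)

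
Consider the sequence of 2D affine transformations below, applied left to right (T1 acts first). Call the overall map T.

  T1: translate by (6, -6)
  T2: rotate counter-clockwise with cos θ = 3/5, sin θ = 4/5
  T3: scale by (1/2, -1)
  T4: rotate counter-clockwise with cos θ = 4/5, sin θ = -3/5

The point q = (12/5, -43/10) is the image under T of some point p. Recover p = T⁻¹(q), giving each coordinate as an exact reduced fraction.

T1 = [1 0 6; 0 1 -6; 0 0 1]
T2·T1 = [3/5 -4/5 42/5; 4/5 3/5 6/5; 0 0 1]
T3·…·T1 = [3/10 -2/5 21/5; -4/5 -3/5 -6/5; 0 0 1]
T4·…·T1 = [-6/25 -17/25 66/25; -41/50 -6/25 -87/25; 0 0 1]
det M = -1/2; M⁻¹ = [12/25 -34/25 -6; -41/25 12/25 6; 0 0 1]
M⁻¹ · (12/5, -43/10)ᵀ = (1, 0)ᵀ

p = (1, 0)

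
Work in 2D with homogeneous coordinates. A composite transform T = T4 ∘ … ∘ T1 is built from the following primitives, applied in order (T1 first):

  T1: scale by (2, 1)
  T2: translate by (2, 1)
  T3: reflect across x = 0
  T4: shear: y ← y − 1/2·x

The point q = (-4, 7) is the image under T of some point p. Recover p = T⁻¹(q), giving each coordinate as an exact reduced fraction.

p = (1, 4)

T1 = [2 0 0; 0 1 0; 0 0 1]
T2·T1 = [2 0 2; 0 1 1; 0 0 1]
T3·…·T1 = [-2 0 -2; 0 1 1; 0 0 1]
T4·…·T1 = [-2 0 -2; 1 1 2; 0 0 1]
det M = -2; M⁻¹ = [-1/2 0 -1; 1/2 1 -1; 0 0 1]
M⁻¹ · (-4, 7)ᵀ = (1, 4)ᵀ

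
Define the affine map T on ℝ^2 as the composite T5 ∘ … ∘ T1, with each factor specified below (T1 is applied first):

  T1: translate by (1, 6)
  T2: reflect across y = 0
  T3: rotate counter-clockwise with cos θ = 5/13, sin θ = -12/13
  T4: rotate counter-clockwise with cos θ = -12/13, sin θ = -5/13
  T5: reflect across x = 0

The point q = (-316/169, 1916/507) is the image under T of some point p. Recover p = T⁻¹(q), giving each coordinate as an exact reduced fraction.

p = (1/3, -2)

T1 = [1 0 1; 0 1 6; 0 0 1]
T2·T1 = [1 0 1; 0 -1 -6; 0 0 1]
T3·…·T1 = [5/13 -12/13 -67/13; -12/13 -5/13 -42/13; 0 0 1]
T4·…·T1 = [-120/169 119/169 594/169; 119/169 120/169 839/169; 0 0 1]
T5·…·T1 = [120/169 -119/169 -594/169; 119/169 120/169 839/169; 0 0 1]
det M = 1; M⁻¹ = [120/169 119/169 -1; -119/169 120/169 -6; 0 0 1]
M⁻¹ · (-316/169, 1916/507)ᵀ = (1/3, -2)ᵀ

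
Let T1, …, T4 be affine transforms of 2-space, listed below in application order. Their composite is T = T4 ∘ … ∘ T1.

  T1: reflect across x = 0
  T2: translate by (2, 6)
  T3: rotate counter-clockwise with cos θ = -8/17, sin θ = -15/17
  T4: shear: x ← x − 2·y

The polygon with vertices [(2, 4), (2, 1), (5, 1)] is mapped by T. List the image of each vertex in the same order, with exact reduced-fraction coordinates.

T1 reflect across x = 0: (2, 4) → (-2, 4); (2, 1) → (-2, 1); (5, 1) → (-5, 1)
T2 translate by (2, 6): (-2, 4) → (0, 10); (-2, 1) → (0, 7); (-5, 1) → (-3, 7)
T3 rotate counter-clockwise with cos θ = -8/17, sin θ = -15/17: (0, 10) → (150/17, -80/17); (0, 7) → (105/17, -56/17); (-3, 7) → (129/17, -11/17)
T4 shear: x ← x − 2·y: (150/17, -80/17) → (310/17, -80/17); (105/17, -56/17) → (217/17, -56/17); (129/17, -11/17) → (151/17, -11/17)

image vertices: (310/17, -80/17), (217/17, -56/17), (151/17, -11/17)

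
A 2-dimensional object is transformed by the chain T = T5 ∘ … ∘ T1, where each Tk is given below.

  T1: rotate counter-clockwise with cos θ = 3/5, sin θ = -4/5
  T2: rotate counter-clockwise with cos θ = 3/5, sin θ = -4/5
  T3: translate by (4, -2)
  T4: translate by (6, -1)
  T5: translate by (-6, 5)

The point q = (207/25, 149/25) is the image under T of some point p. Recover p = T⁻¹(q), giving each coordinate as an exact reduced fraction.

p = (-5, 3)

T1 = [3/5 4/5 0; -4/5 3/5 0; 0 0 1]
T2·T1 = [-7/25 24/25 0; -24/25 -7/25 0; 0 0 1]
T3·…·T1 = [-7/25 24/25 4; -24/25 -7/25 -2; 0 0 1]
T4·…·T1 = [-7/25 24/25 10; -24/25 -7/25 -3; 0 0 1]
T5·…·T1 = [-7/25 24/25 4; -24/25 -7/25 2; 0 0 1]
det M = 1; M⁻¹ = [-7/25 -24/25 76/25; 24/25 -7/25 -82/25; 0 0 1]
M⁻¹ · (207/25, 149/25)ᵀ = (-5, 3)ᵀ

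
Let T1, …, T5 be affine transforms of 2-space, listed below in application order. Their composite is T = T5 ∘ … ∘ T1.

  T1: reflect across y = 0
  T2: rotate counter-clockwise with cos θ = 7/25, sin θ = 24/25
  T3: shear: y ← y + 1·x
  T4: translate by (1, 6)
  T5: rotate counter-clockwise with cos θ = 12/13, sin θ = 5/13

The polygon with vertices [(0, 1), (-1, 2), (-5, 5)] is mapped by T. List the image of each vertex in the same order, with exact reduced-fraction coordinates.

T1 reflect across y = 0: (0, 1) → (0, -1); (-1, 2) → (-1, -2); (-5, 5) → (-5, -5)
T2 rotate counter-clockwise with cos θ = 7/25, sin θ = 24/25: (0, -1) → (24/25, -7/25); (-1, -2) → (41/25, -38/25); (-5, -5) → (17/5, -31/5)
T3 shear: y ← y + 1·x: (24/25, -7/25) → (24/25, 17/25); (41/25, -38/25) → (41/25, 3/25); (17/5, -31/5) → (17/5, -14/5)
T4 translate by (1, 6): (24/25, 17/25) → (49/25, 167/25); (41/25, 3/25) → (66/25, 153/25); (17/5, -14/5) → (22/5, 16/5)
T5 rotate counter-clockwise with cos θ = 12/13, sin θ = 5/13: (49/25, 167/25) → (-19/25, 173/25); (66/25, 153/25) → (27/325, 2166/325); (22/5, 16/5) → (184/65, 302/65)

image vertices: (-19/25, 173/25), (27/325, 2166/325), (184/65, 302/65)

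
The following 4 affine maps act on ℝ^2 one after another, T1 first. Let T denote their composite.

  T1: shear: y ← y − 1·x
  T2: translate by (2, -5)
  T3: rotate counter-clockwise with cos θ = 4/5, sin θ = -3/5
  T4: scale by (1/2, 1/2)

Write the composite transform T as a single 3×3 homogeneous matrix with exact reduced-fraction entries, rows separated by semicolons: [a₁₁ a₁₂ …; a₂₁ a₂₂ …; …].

T = [1/10 3/10 -7/10; -7/10 2/5 -13/5; 0 0 1]

T1 = [1 0 0; -1 1 0; 0 0 1]
T2·T1 = [1 0 2; -1 1 -5; 0 0 1]
T3·…·T1 = [1/5 3/5 -7/5; -7/5 4/5 -26/5; 0 0 1]
T4·…·T1 = [1/10 3/10 -7/10; -7/10 2/5 -13/5; 0 0 1]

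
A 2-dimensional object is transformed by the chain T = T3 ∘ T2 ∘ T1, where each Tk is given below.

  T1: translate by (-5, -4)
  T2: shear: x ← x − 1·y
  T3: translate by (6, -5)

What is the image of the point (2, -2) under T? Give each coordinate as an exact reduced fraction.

T(p) = (9, -11)

T1 translate by (-5, -4): (2, -2) → (-3, -6)
T2 shear: x ← x − 1·y: (-3, -6) → (3, -6)
T3 translate by (6, -5): (3, -6) → (9, -11)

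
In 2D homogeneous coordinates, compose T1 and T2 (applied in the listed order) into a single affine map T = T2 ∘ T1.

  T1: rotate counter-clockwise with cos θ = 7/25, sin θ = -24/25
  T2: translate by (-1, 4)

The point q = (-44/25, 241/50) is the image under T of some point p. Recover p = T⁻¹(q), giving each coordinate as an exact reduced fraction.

p = (-1, -1/2)

T1 = [7/25 24/25 0; -24/25 7/25 0; 0 0 1]
T2·T1 = [7/25 24/25 -1; -24/25 7/25 4; 0 0 1]
det M = 1; M⁻¹ = [7/25 -24/25 103/25; 24/25 7/25 -4/25; 0 0 1]
M⁻¹ · (-44/25, 241/50)ᵀ = (-1, -1/2)ᵀ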